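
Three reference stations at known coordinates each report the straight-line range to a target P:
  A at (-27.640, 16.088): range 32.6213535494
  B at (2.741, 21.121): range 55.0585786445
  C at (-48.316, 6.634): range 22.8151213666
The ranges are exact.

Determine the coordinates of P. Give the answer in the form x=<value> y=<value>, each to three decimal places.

x=-39.367 y=-14.353

eq1: (x + 27.640)² + (y − 16.088)² = 32.6213535494²
eq2: (x − 2.741)² + (y − 21.121)² = 55.0585786445²
eq3: (x + 48.316)² + (y − 6.634)² = 22.8151213666²
eq2−eq3, eq2−eq1 (x²,y² cancel):
  -102.114·x − 28.974·y = 4435.753409
  -60.762·x − 10.066·y = 2536.477997
det = -102.114·-10.066 − -28.974·-60.762 = -732.638664
x = (4435.753409·-10.066 − -28.974·2536.477997) / -732.638664 = -39.366773
y = (-102.114·2536.477997 − 4435.753409·-60.762) / -732.638664 = -14.352688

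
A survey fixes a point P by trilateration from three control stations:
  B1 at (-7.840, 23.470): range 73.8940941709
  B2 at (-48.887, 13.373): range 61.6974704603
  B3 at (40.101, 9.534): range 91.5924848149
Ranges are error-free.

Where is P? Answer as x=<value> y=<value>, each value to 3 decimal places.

eq1: (x + 7.840)² + (y − 23.470)² = 73.8940941709²
eq2: (x + 48.887)² + (y − 13.373)² = 61.6974704603²
eq3: (x − 40.101)² + (y − 9.534)² = 91.5924848149²
eq3−eq1, eq3−eq2 (x²,y² cancel):
  -95.882·x + 27.872·y = 1842.165264
  -177.976·x + 7.678·y = 5452.393954
det = -95.882·7.678 − 27.872·-177.976 = 4224.365076
x = (1842.165264·7.678 − 27.872·5452.393954) / 4224.365076 = -32.626200
y = (-95.882·5452.393954 − 1842.165264·-177.976) / 4224.365076 = -46.143084

x=-32.626 y=-46.143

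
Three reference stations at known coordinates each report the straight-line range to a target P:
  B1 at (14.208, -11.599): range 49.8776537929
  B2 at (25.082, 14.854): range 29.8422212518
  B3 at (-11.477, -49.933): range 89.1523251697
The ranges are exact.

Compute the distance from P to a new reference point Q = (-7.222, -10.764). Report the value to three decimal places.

50.011

eq1: (x − 14.208)² + (y + 11.599)² = 49.8776537929²
eq2: (x − 25.082)² + (y − 14.854)² = 29.8422212518²
eq3: (x + 11.477)² + (y + 49.933)² = 89.1523251697²
eq1−eq3, eq1−eq2 (x²,y² cancel):
  -51.370·x − 76.668·y = -3171.734782
  21.748·x + 52.906·y = 2110.566154
det = -51.370·52.906 − -76.668·21.748 = -1050.405556
x = (-3171.734782·52.906 − -76.668·2110.566154) / -1050.405556 = 5.703430
y = (-51.370·2110.566154 − -3171.734782·21.748) / -1050.405556 = 37.548255
|P − Q| = √((5.703430 − -7.222)² + (37.548255 − -10.764)²) = 50.011406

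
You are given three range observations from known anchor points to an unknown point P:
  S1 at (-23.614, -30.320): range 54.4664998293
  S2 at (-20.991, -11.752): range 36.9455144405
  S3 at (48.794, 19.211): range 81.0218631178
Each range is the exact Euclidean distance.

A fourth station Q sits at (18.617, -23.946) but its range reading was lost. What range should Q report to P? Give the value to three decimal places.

eq1: (x + 23.614)² + (y + 30.320)² = 54.4664998293²
eq2: (x + 20.991)² + (y + 11.752)² = 36.9455144405²
eq3: (x − 48.794)² + (y − 19.211)² = 81.0218631178²
eq2−eq3, eq2−eq1 (x²,y² cancel):
  139.570·x + 61.926·y = -3028.385894
  -5.246·x − 37.136·y = -703.436755
det = 139.570·-37.136 − 61.926·-5.246 = -4858.207724
x = (-3028.385894·-37.136 − 61.926·-703.436755) / -4858.207724 = -32.115375
y = (139.570·-703.436755 − -3028.385894·-5.246) / -4858.207724 = 23.478943
|P − Q| = √((-32.115375 − 18.617)² + (23.478943 − -23.946)²) = 69.447095

69.447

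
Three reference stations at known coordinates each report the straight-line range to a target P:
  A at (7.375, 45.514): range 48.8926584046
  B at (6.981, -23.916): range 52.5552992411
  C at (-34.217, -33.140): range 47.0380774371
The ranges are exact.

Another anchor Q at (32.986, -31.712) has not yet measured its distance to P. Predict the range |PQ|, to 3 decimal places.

eq1: (x − 7.375)² + (y − 45.514)² = 48.8926584046²
eq2: (x − 6.981)² + (y + 23.916)² = 52.5552992411²
eq3: (x + 34.217)² + (y + 33.140)² = 47.0380774371²
eq1−eq2, eq1−eq3 (x²,y² cancel):
  -0.788·x − 138.860·y = -1876.772836
  -83.184·x − 157.308·y = 321.059185
det = -0.788·-157.308 − -138.860·-83.184 = -11426.971536
x = (-1876.772836·-157.308 − -138.860·321.059185) / -11426.971536 = -29.737858
y = (-0.788·321.059185 − -1876.772836·-83.184) / -11426.971536 = 13.684331
|P − Q| = √((-29.737858 − 32.986)² + (13.684331 − -31.712)²) = 77.428091

77.428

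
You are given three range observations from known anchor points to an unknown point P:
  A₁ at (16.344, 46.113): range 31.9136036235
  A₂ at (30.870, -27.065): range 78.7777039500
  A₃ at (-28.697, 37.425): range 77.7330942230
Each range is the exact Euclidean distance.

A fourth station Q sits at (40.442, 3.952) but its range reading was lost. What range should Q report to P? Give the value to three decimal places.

46.492

eq1: (x − 16.344)² + (y − 46.113)² = 31.9136036235²
eq2: (x − 30.870)² + (y + 27.065)² = 78.7777039500²
eq3: (x + 28.697)² + (y − 37.425)² = 77.7330942230²
eq3−eq2, eq3−eq1 (x²,y² cancel):
  119.134·x − 128.980·y = -702.170011
  90.082·x + 17.376·y = 5193.342512
det = 119.134·17.376 − -128.980·90.082 = 13688.848744
x = (-702.170011·17.376 − -128.980·5193.342512) / 13688.848744 = 48.041762
y = (119.134·5193.342512 − -702.170011·90.082) / 13688.848744 = 49.818400
|P − Q| = √((48.041762 − 40.442)² + (49.818400 − 3.952)²) = 46.491753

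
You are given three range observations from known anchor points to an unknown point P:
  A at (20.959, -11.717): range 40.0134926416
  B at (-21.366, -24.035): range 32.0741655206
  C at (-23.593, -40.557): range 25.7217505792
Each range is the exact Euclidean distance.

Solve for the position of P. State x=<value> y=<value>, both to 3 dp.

eq1: (x − 20.959)² + (y + 11.717)² = 40.0134926416²
eq2: (x + 21.366)² + (y + 24.035)² = 32.0741655206²
eq3: (x + 23.593)² + (y + 40.557)² = 25.7217505792²
eq1−eq2, eq1−eq3 (x²,y² cancel):
  -84.650·x − 24.636·y = 1029.946911
  -89.104·x − 57.680·y = 2564.403269
det = -84.650·-57.680 − -24.636·-89.104 = 2687.445856
x = (1029.946911·-57.680 − -24.636·2564.403269) / 2687.445856 = 1.402559
y = (-84.650·2564.403269 − 1029.946911·-89.104) / 2687.445856 = -46.625813

x=1.403 y=-46.626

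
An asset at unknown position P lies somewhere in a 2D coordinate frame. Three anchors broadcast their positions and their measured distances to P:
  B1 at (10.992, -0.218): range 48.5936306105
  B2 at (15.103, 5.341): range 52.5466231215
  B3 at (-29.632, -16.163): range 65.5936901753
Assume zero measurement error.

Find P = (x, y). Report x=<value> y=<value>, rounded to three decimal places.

eq1: (x − 10.992)² + (y + 0.218)² = 48.5936306105²
eq2: (x − 15.103)² + (y − 5.341)² = 52.5466231215²
eq3: (x + 29.632)² + (y + 16.163)² = 65.5936901753²
eq3−eq2, eq3−eq1 (x²,y² cancel):
  89.470·x + 43.008·y = 658.713486
  81.248·x + 31.890·y = 922.764850
det = 89.470·31.890 − 43.008·81.248 = -641.115684
x = (658.713486·31.890 − 43.008·922.764850) / -641.115684 = 29.136548
y = (89.470·922.764850 − 658.713486·81.248) / -641.115684 = -45.297001

x=29.137 y=-45.297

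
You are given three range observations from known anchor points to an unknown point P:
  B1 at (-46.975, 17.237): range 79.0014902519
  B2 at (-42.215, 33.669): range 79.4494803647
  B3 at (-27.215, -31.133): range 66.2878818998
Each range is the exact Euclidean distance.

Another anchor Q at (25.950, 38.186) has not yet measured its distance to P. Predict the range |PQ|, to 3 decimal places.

36.909

eq1: (x + 46.975)² + (y − 17.237)² = 79.0014902519²
eq2: (x + 42.215)² + (y − 33.669)² = 79.4494803647²
eq3: (x + 27.215)² + (y + 31.133)² = 66.2878818998²
eq3−eq1, eq3−eq2 (x²,y² cancel):
  -39.520·x + 96.740·y = -1053.307295
  -30.000·x + 129.604·y = -712.348771
det = -39.520·129.604 − 96.740·-30.000 = -2219.750080
x = (-1053.307295·129.604 − 96.740·-712.348771) / -2219.750080 = 30.453977
y = (-39.520·-712.348771 − -1053.307295·-30.000) / -2219.750080 = 1.552966
|P − Q| = √((30.453977 − 25.950)² + (1.552966 − 38.186)²) = 36.908875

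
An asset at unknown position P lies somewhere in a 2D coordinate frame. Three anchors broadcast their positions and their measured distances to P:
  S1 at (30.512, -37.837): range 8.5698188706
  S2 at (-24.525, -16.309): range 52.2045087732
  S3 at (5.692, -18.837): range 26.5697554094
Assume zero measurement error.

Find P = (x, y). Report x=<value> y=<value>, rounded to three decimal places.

x=22.147 y=-39.698

eq1: (x − 30.512)² + (y + 37.837)² = 8.5698188706²
eq2: (x + 24.525)² + (y + 16.309)² = 52.2045087732²
eq3: (x − 5.692)² + (y + 18.837)² = 26.5697554094²
eq1−eq3, eq1−eq2 (x²,y² cancel):
  -49.640·x + 38.000·y = -2607.899387
  -110.074·x + 43.056·y = -4147.030548
det = -49.640·43.056 − 38.000·-110.074 = 2045.512160
x = (-2607.899387·43.056 − 38.000·-4147.030548) / 2045.512160 = 22.146749
y = (-49.640·-4147.030548 − -2607.899387·-110.074) / 2045.512160 = -39.698283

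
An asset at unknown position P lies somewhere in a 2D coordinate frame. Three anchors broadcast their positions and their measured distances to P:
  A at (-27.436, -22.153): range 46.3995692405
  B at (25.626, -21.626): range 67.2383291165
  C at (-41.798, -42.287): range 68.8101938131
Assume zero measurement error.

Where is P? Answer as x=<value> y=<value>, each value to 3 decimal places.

x=-23.676 y=24.094

eq1: (x + 27.436)² + (y + 22.153)² = 46.3995692405²
eq2: (x − 25.626)² + (y + 21.626)² = 67.2383291165²
eq3: (x + 41.798)² + (y + 42.287)² = 68.8101938131²
eq3−eq1, eq3−eq2 (x²,y² cancel):
  28.724·x + 40.268·y = 290.149079
  134.848·x + 41.322·y = -2197.037551
det = 28.724·41.322 − 40.268·134.848 = -4243.126136
x = (290.149079·41.322 − 40.268·-2197.037551) / -4243.126136 = -23.675904
y = (28.724·-2197.037551 − 290.149079·134.848) / -4243.126136 = 24.093964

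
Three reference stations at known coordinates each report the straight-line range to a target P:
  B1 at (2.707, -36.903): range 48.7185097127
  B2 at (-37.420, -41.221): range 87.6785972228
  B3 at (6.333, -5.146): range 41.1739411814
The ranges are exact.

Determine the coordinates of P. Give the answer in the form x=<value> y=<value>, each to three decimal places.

eq1: (x − 2.707)² + (y + 36.903)² = 48.7185097127²
eq2: (x + 37.420)² + (y + 41.221)² = 87.6785972228²
eq3: (x − 6.333)² + (y + 5.146)² = 41.1739411814²
eq3−eq2, eq3−eq1 (x²,y² cancel):
  -87.506·x − 72.150·y = -2959.403943
  -7.252·x − 63.514·y = 624.371297
det = -87.506·-63.514 − -72.150·-7.252 = 5034.624284
x = (-2959.403943·-63.514 − -72.150·624.371297) / 5034.624284 = 46.281899
y = (-87.506·624.371297 − -2959.403943·-7.252) / 5034.624284 = -15.114898

x=46.282 y=-15.115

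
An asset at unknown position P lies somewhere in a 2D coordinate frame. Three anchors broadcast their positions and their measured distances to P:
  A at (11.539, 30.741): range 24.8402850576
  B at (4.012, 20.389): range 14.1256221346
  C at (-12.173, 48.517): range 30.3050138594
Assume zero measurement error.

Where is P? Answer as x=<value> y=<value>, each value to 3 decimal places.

eq1: (x − 11.539)² + (y − 30.741)² = 24.8402850576²
eq2: (x − 4.012)² + (y − 20.389)² = 14.1256221346²
eq3: (x + 12.173)² + (y − 48.517)² = 30.3050138594²
eq3−eq2, eq3−eq1 (x²,y² cancel):
  32.370·x − 56.256·y = -1351.413089
  47.424·x − 35.552·y = -1122.569513
det = 32.370·-35.552 − -56.256·47.424 = 1517.066304
x = (-1351.413089·-35.552 − -56.256·-1122.569513) / 1517.066304 = -9.957266
y = (32.370·-1122.569513 − -1351.413089·47.424) / 1517.066304 = 18.293096

x=-9.957 y=18.293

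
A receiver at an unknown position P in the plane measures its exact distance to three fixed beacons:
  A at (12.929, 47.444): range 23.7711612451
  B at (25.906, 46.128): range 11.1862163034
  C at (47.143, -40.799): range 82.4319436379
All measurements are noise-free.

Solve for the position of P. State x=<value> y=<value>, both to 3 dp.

eq1: (x − 12.929)² + (y − 47.444)² = 23.7711612451²
eq2: (x − 25.906)² + (y − 46.128)² = 11.1862163034²
eq3: (x − 47.143)² + (y + 40.799)² = 82.4319436379²
eq3−eq2, eq3−eq1 (x²,y² cancel):
  -42.474·x + 173.854·y = 5581.786267
  -68.428·x + 176.486·y = 4761.028552
det = -42.474·176.486 − 173.854·-68.428 = 4400.415148
x = (5581.786267·176.486 − 173.854·4761.028552) / 4400.415148 = 35.765551
y = (-42.474·4761.028552 − 5581.786267·-68.428) / 4400.415148 = 40.843997

x=35.766 y=40.844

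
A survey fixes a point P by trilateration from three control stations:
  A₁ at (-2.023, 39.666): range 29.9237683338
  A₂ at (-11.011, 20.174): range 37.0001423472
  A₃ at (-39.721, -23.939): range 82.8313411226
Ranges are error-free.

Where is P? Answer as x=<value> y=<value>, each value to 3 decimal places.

x=25.275 y=27.408

eq1: (x + 2.023)² + (y − 39.666)² = 29.9237683338²
eq2: (x + 11.011)² + (y − 20.174)² = 37.0001423472²
eq3: (x + 39.721)² + (y + 23.939)² = 82.8313411226²
eq3−eq1, eq3−eq2 (x²,y² cancel):
  75.396·x + 127.210·y = 5392.249684
  57.420·x + 88.226·y = 3869.419373
det = 75.396·88.226 − 127.210·57.420 = -652.510704
x = (5392.249684·88.226 − 127.210·3869.419373) / -652.510704 = 25.275015
y = (75.396·3869.419373 − 5392.249684·57.420) / -652.510704 = 27.408338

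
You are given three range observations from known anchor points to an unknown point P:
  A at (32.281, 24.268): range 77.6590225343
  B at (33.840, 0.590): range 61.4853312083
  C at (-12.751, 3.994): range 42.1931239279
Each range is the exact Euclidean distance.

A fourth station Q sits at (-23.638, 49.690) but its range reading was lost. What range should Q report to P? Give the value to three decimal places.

88.414

eq1: (x − 32.281)² + (y − 24.268)² = 77.6590225343²
eq2: (x − 33.840)² + (y − 0.590)² = 61.4853312083²
eq3: (x + 12.751)² + (y − 3.994)² = 42.1931239279²
eq2−eq1, eq2−eq3 (x²,y² cancel):
  -3.118·x + 47.356·y = -1764.972742
  -93.182·x + 6.808·y = 1033.232584
det = -3.118·6.808 − 47.356·-93.182 = 4391.499448
x = (-1764.972742·6.808 − 47.356·1033.232584) / 4391.499448 = -13.878106
y = (-3.118·1033.232584 − -1764.972742·-93.182) / 4391.499448 = -38.184067
|P − Q| = √((-13.878106 − -23.638)² + (-38.184067 − 49.690)²) = 88.414406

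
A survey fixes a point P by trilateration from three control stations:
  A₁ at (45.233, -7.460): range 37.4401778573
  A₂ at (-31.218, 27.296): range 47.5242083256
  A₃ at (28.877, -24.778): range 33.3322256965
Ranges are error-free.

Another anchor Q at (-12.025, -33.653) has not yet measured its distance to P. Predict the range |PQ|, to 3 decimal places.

eq1: (x − 45.233)² + (y + 7.460)² = 37.4401778573²
eq2: (x + 31.218)² + (y − 27.296)² = 47.5242083256²
eq3: (x − 28.877)² + (y + 24.778)² = 33.3322256965²
eq2−eq1, eq2−eq3 (x²,y² cancel):
  152.902·x − 69.512·y = 1238.824208
  120.190·x − 104.148·y = 875.708380
det = 152.902·-104.148 − -69.512·120.190 = -7569.790216
x = (1238.824208·-104.148 − -69.512·875.708380) / -7569.790216 = 9.002736
y = (152.902·875.708380 − 1238.824208·120.190) / -7569.790216 = 1.981127
|P − Q| = √((9.002736 − -12.025)² + (1.981127 − -33.653)²) = 41.375799

41.376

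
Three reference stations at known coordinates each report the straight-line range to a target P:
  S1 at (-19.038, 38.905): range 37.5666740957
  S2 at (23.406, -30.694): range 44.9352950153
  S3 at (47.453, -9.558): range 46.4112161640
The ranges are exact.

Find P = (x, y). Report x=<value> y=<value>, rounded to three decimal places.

x=5.638 y=10.579

eq1: (x + 19.038)² + (y − 38.905)² = 37.5666740957²
eq2: (x − 23.406)² + (y + 30.694)² = 44.9352950153²
eq3: (x − 47.453)² + (y + 9.558)² = 46.4112161640²
eq3−eq1, eq3−eq2 (x²,y² cancel):
  -132.982·x + 96.926·y = 275.647879
  -48.094·x − 42.272·y = -718.359853
det = -132.982·-42.272 − 96.926·-48.094 = 10282.974148
x = (275.647879·-42.272 − 96.926·-718.359853) / 10282.974148 = 5.638015
y = (-132.982·-718.359853 − 275.647879·-48.094) / 10282.974148 = 10.579229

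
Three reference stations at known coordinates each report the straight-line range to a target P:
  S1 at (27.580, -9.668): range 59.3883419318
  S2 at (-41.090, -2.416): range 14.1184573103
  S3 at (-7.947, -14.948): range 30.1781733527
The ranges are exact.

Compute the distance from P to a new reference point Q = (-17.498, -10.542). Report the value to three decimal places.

eq1: (x − 27.580)² + (y + 9.668)² = 59.3883419318²
eq2: (x + 41.090)² + (y + 2.416)² = 14.1184573103²
eq3: (x + 7.947)² + (y + 14.948)² = 30.1781733527²
eq2−eq3, eq2−eq1 (x²,y² cancel):
  66.286·x − 25.064·y = -2119.018953
  137.340·x − 14.504·y = -4167.742853
det = 66.286·-14.504 − -25.064·137.340 = 2480.877616
x = (-2119.018953·-14.504 − -25.064·-4167.742853) / 2480.877616 = -29.717732
y = (66.286·-4167.742853 − -2119.018953·137.340) / 2480.877616 = 5.950741
|P − Q| = √((-29.717732 − -17.498)² + (5.950741 − -10.542)²) = 20.526382

20.526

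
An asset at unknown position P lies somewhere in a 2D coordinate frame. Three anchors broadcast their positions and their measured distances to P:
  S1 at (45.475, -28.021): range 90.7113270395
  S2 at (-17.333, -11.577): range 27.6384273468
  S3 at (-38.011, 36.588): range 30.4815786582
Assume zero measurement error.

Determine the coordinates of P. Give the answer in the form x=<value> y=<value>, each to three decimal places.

eq1: (x − 45.475)² + (y + 28.021)² = 90.7113270395²
eq2: (x + 17.333)² + (y + 11.577)² = 27.6384273468²
eq3: (x + 38.011)² + (y − 36.588)² = 30.4815786582²
eq1−eq3, eq1−eq2 (x²,y² cancel):
  -166.972·x + 129.218·y = 7229.784015
  -125.616·x + 32.888·y = 5045.969939
det = -166.972·32.888 − 129.218·-125.616 = 10740.473152
x = (7229.784015·32.888 − 129.218·5045.969939) / 10740.473152 = -38.569717
y = (-166.972·5045.969939 − 7229.784015·-125.616) / 10740.473152 = 6.111542

x=-38.570 y=6.112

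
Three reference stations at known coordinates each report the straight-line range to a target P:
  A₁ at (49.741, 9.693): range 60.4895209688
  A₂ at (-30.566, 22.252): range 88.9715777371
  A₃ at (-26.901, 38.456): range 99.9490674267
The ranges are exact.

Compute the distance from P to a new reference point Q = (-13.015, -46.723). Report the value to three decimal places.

39.403

eq1: (x − 49.741)² + (y − 9.693)² = 60.4895209688²
eq2: (x + 30.566)² + (y − 22.252)² = 88.9715777371²
eq3: (x + 26.901)² + (y − 38.456)² = 99.9490674267²
eq2−eq1, eq2−eq3 (x²,y² cancel):
  160.614·x − 25.118·y = 5395.648968
  7.330·x + 32.408·y = -1300.778557
det = 160.614·32.408 − -25.118·7.330 = 5389.293452
x = (5395.648968·32.408 − -25.118·-1300.778557) / 5389.293452 = 26.383651
y = (160.614·-1300.778557 − 5395.648968·7.330) / 5389.293452 = -46.104996
|P − Q| = √((26.383651 − -13.015)² + (-46.104996 − -46.723)²) = 39.403497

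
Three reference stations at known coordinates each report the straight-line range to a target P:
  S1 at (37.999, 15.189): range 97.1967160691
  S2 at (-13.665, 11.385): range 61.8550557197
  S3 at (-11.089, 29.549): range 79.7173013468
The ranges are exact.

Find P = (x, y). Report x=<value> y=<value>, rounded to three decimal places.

eq1: (x − 37.999)² + (y − 15.189)² = 97.1967160691²
eq2: (x + 13.665)² + (y − 11.385)² = 61.8550557197²
eq3: (x + 11.089)² + (y − 29.549)² = 79.7173013468²
eq3−eq1, eq3−eq2 (x²,y² cancel):
  98.176·x − 28.720·y = -2413.833081
  -5.152·x − 36.328·y = 1849.041344
det = 98.176·-36.328 − -28.720·-5.152 = -3714.503168
x = (-2413.833081·-36.328 − -28.720·1849.041344) / -3714.503168 = -37.903910
y = (98.176·1849.041344 − -2413.833081·-5.152) / -3714.503168 = -45.523023

x=-37.904 y=-45.523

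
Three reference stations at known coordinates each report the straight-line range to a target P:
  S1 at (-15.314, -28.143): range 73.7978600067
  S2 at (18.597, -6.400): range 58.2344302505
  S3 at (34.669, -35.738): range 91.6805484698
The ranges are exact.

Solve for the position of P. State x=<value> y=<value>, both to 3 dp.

eq1: (x + 15.314)² + (y + 28.143)² = 73.7978600067²
eq2: (x − 18.597)² + (y + 6.400)² = 58.2344302505²
eq3: (x − 34.669)² + (y + 35.738)² = 91.6805484698²
eq2−eq3, eq2−eq1 (x²,y² cancel):
  32.144·x − 58.676·y = -2921.738305
  -67.822·x − 43.486·y = -1415.136639
det = 32.144·-43.486 − -58.676·-67.822 = -5377.337656
x = (-2921.738305·-43.486 − -58.676·-1415.136639) / -5377.337656 = -8.186236
y = (32.144·-1415.136639 − -2921.738305·-67.822) / -5377.337656 = 45.309836

x=-8.186 y=45.310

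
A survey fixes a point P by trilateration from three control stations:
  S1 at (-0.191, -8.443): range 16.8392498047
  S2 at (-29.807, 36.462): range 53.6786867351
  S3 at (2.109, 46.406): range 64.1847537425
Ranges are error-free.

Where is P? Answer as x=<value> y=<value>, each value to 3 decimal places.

eq1: (x + 0.191)² + (y + 8.443)² = 16.8392498047²
eq2: (x + 29.807)² + (y − 36.462)² = 53.6786867351²
eq3: (x − 2.109)² + (y − 46.406)² = 64.1847537425²
eq2−eq1, eq2−eq3 (x²,y² cancel):
  59.232·x − 89.810·y = 451.227113
  63.832·x + 19.888·y = -1298.251179
det = 59.232·19.888 − -89.810·63.832 = 6910.757936
x = (451.227113·19.888 − -89.810·-1298.251179) / 6910.757936 = -15.573101
y = (59.232·-1298.251179 − 451.227113·63.832) / 6910.757936 = -15.295101

x=-15.573 y=-15.295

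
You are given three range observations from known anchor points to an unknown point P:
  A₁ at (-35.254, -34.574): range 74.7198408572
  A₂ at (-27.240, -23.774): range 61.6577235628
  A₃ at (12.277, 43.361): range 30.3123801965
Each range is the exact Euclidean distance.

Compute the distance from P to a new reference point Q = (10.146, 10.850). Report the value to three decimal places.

11.596

eq1: (x + 35.254)² + (y + 34.574)² = 74.7198408572²
eq2: (x + 27.240)² + (y + 23.774)² = 61.6577235628²
eq3: (x − 12.277)² + (y − 43.361)² = 30.3123801965²
eq1−eq2, eq1−eq3 (x²,y² cancel):
  16.028·x + 21.600·y = 650.394427
  95.062·x + 155.870·y = 4256.909283
det = 16.028·155.870 − 21.600·95.062 = 444.945160
x = (650.394427·155.870 − 21.600·4256.909283) / 444.945160 = 21.188541
y = (16.028·4256.909283 − 650.394427·95.062) / 444.945160 = 14.388171
|P − Q| = √((21.188541 − 10.146)² + (14.388171 − 10.850)²) = 11.595532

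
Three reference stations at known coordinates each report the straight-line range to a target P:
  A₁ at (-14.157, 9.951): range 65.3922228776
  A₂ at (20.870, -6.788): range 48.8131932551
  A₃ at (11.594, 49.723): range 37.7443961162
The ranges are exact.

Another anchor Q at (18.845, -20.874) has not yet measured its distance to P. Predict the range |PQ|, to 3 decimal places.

eq1: (x + 14.157)² + (y − 9.951)² = 65.3922228776²
eq2: (x − 20.870)² + (y + 6.788)² = 48.8131932551²
eq3: (x − 11.594)² + (y − 49.723)² = 37.7443961162²
eq2−eq1, eq2−eq3 (x²,y² cancel):
  -70.054·x + 33.478·y = -2075.605771
  -18.552·x + 113.022·y = 3083.252119
det = -70.054·113.022 − 33.478·-18.552 = -7296.559332
x = (-2075.605771·113.022 − 33.478·3083.252119) / -7296.559332 = 46.297195
y = (-70.054·3083.252119 − -2075.605771·-18.552) / -7296.559332 = 34.879560
|P − Q| = √((46.297195 − 18.845)² + (34.879560 − -20.874)²) = 62.145656

62.146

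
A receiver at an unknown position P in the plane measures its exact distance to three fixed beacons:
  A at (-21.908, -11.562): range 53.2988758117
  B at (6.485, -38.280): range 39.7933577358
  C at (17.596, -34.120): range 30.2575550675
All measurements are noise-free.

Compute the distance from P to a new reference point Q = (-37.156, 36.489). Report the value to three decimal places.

81.071

eq1: (x + 21.908)² + (y + 11.562)² = 53.2988758117²
eq2: (x − 6.485)² + (y + 38.280)² = 39.7933577358²
eq3: (x − 17.596)² + (y + 34.120)² = 30.2575550675²
eq1−eq3, eq1−eq2 (x²,y² cancel):
  79.008·x − 45.116·y = 2785.403832
  56.786·x − 53.436·y = 2151.032160
det = 79.008·-53.436 − -45.116·56.786 = -1659.914312
x = (2785.403832·-53.436 − -45.116·2151.032160) / -1659.914312 = 31.203341
y = (79.008·2151.032160 − 2785.403832·56.786) / -1659.914312 = -7.094828
|P − Q| = √((31.203341 − -37.156)² + (-7.094828 − 36.489)²) = 81.071262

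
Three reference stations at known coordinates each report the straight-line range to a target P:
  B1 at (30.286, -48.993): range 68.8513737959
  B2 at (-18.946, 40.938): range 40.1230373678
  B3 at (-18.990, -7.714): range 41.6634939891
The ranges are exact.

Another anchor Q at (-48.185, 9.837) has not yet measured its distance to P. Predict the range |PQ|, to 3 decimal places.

eq1: (x − 30.286)² + (y + 48.993)² = 68.8513737959²
eq2: (x + 18.946)² + (y − 40.938)² = 40.1230373678²
eq3: (x + 18.990)² + (y + 7.714)² = 41.6634939891²
eq1−eq3, eq1−eq2 (x²,y² cancel):
  -98.552·x + 82.558·y = 107.234993
  -98.464·x + 179.862·y = 1847.968461
det = -98.552·179.862 − 82.558·-98.464 = -9596.768912
x = (107.234993·179.862 − 82.558·1847.968461) / -9596.768912 = 13.887703
y = (-98.552·1847.968461 − 107.234993·-98.464) / -9596.768912 = 17.877080
|P − Q| = √((13.887703 − -48.185)² + (17.877080 − 9.837)²) = 62.591240

62.591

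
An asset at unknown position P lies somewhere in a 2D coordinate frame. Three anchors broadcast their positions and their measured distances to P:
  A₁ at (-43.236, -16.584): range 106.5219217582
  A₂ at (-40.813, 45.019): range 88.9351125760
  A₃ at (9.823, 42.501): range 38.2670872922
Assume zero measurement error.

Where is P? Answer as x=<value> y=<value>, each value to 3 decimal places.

eq1: (x + 43.236)² + (y + 16.584)² = 106.5219217582²
eq2: (x + 40.813)² + (y − 45.019)² = 88.9351125760²
eq3: (x − 9.823)² + (y − 42.501)² = 38.2670872922²
eq3−eq2, eq3−eq1 (x²,y² cancel):
  -101.272·x + 5.036·y = -4655.499279
  -106.118·x − 118.170·y = -9640.995423
det = -101.272·-118.170 − 5.036·-106.118 = 12501.722488
x = (-4655.499279·-118.170 − 5.036·-9640.995423) / 12501.722488 = 47.888793
y = (-101.272·-9640.995423 − -4655.499279·-106.118) / 12501.722488 = 38.581133

x=47.889 y=38.581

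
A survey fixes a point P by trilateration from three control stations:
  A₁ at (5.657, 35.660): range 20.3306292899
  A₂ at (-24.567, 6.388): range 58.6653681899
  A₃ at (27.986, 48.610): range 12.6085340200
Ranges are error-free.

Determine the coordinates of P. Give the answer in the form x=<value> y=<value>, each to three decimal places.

eq1: (x − 5.657)² + (y − 35.660)² = 20.3306292899²
eq2: (x + 24.567)² + (y − 6.388)² = 58.6653681899²
eq3: (x − 27.986)² + (y − 48.610)² = 12.6085340200²
eq2−eq1, eq2−eq3 (x²,y² cancel):
  60.448·x + 58.544·y = 3687.584154
  105.106·x + 84.444·y = 5784.454558
det = 60.448·84.444 − 58.544·105.106 = -1048.854752
x = (3687.584154·84.444 − 58.544·5784.454558) / -1048.854752 = 25.981435
y = (60.448·5784.454558 − 3687.584154·105.106) / -1048.854752 = 36.161834

x=25.981 y=36.162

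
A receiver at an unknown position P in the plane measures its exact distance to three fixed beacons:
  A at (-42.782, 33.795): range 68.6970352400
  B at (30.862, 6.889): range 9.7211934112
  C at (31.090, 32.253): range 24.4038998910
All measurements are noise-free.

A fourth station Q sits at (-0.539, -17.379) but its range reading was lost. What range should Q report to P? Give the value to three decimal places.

eq1: (x + 42.782)² + (y − 33.795)² = 68.6970352400²
eq2: (x − 30.862)² + (y − 6.889)² = 9.7211934112²
eq3: (x − 31.090)² + (y − 32.253)² = 24.4038998910²
eq1−eq2, eq1−eq3 (x²,y² cancel):
  147.288·x − 53.812·y = 2652.300865
  147.744·x − 3.084·y = 3158.174881
det = 147.288·-3.084 − -53.812·147.744 = 7496.163936
x = (2652.300865·-3.084 − -53.812·3158.174881) / 7496.163936 = 21.580106
y = (147.288·3158.174881 − 2652.300865·147.744) / 7496.163936 = 9.778298
|P − Q| = √((21.580106 − -0.539)² + (9.778298 − -17.379)²) = 35.025329

35.025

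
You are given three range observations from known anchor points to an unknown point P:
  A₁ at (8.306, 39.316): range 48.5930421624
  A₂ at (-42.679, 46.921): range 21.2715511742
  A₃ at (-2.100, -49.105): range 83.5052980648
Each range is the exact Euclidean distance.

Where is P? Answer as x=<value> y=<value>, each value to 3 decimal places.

eq1: (x − 8.306)² + (y − 39.316)² = 48.5930421624²
eq2: (x + 42.679)² + (y − 46.921)² = 21.2715511742²
eq3: (x + 2.100)² + (y + 49.105)² = 83.5052980648²
eq3−eq2, eq3−eq1 (x²,y² cancel):
  -81.158·x + 192.052·y = 8128.022173
  20.812·x + 176.842·y = 3810.877525
det = -81.158·176.842 − 192.052·20.812 = -18349.129260
x = (8128.022173·176.842 − 192.052·3810.877525) / -18349.129260 = -38.448094
y = (-81.158·3810.877525 − 8128.022173·20.812) / -18349.129260 = 26.074458

x=-38.448 y=26.074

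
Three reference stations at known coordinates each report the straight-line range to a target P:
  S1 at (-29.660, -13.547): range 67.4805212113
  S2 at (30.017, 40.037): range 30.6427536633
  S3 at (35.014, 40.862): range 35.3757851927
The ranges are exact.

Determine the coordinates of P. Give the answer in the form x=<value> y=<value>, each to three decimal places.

eq1: (x + 29.660)² + (y + 13.547)² = 67.4805212113²
eq2: (x − 30.017)² + (y − 40.037)² = 30.6427536633²
eq3: (x − 35.014)² + (y − 40.862)² = 35.3757851927²
eq1−eq2, eq1−eq3 (x²,y² cancel):
  119.354·x + 107.168·y = 5055.387240
  129.348·x + 108.818·y = 5134.620996
det = 119.354·108.818 − 107.168·129.348 = -874.102892
x = (5055.387240·108.818 − 107.168·5134.620996) / -874.102892 = 0.171529
y = (119.354·5134.620996 − 5055.387240·129.348) / -874.102892 = 46.981511

x=0.172 y=46.982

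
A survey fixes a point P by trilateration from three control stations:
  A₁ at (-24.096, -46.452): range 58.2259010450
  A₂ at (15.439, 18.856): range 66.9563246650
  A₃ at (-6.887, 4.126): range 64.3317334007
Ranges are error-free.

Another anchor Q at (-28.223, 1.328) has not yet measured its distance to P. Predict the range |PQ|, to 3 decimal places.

eq1: (x + 24.096)² + (y + 46.452)² = 58.2259010450²
eq2: (x − 15.439)² + (y − 18.856)² = 66.9563246650²
eq3: (x + 6.887)² + (y − 4.126)² = 64.3317334007²
eq2−eq1, eq2−eq3 (x²,y² cancel):
  -79.070·x − 130.616·y = 3237.387923
  -44.652·x − 29.460·y = -184.879322
det = -79.070·-29.460 − -130.616·-44.652 = -3502.863432
x = (3237.387923·-29.460 − -130.616·-184.879322) / -3502.863432 = 34.121126
y = (-79.070·-184.879322 − 3237.387923·-44.652) / -3502.863432 = -45.441182
|P − Q| = √((34.121126 − -28.223)² + (-45.441182 − 1.328)²) = 77.936811

77.937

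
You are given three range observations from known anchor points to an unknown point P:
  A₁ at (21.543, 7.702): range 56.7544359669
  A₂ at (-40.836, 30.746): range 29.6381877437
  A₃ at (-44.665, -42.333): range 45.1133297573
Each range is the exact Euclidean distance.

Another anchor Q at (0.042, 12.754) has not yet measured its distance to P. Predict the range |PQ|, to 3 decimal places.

36.640

eq1: (x − 21.543)² + (y − 7.702)² = 56.7544359669²
eq2: (x + 40.836)² + (y − 30.746)² = 29.6381877437²
eq3: (x + 44.665)² + (y + 42.333)² = 45.1133297573²
eq3−eq1, eq3−eq2 (x²,y² cancel):
  132.416·x + 100.070·y = -4449.476941
  7.658·x + 146.158·y = -17.359353
det = 132.416·146.158 − 100.070·7.658 = 18587.321668
x = (-4449.476941·146.158 − 100.070·-17.359353) / 18587.321668 = -34.894188
y = (132.416·-17.359353 − -4449.476941·7.658) / 18587.321668 = 1.709522
|P − Q| = √((-34.894188 − 0.042)² + (1.709522 − 12.754)²) = 36.640384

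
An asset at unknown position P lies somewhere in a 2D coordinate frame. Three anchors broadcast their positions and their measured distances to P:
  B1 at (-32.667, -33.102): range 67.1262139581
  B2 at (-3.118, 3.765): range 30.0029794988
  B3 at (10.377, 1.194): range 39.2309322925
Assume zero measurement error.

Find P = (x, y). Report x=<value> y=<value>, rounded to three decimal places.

x=-14.509 y=31.522

eq1: (x + 32.667)² + (y + 33.102)² = 67.1262139581²
eq2: (x + 3.118)² + (y − 3.765)² = 30.0029794988²
eq3: (x − 10.377)² + (y − 1.194)² = 39.2309322925²
eq3−eq2, eq3−eq1 (x²,y² cancel):
  -26.990·x + 5.142·y = 553.676654
  -86.088·x − 68.592·y = -913.095024
det = -26.990·-68.592 − 5.142·-86.088 = 2293.962576
x = (553.676654·-68.592 − 5.142·-913.095024) / 2293.962576 = -14.508804
y = (-26.990·-913.095024 − 553.676654·-86.088) / 2293.962576 = 31.521591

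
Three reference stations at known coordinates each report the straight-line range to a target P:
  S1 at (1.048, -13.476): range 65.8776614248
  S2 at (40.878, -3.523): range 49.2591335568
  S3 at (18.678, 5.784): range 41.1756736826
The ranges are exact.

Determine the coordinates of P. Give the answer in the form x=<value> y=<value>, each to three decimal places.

x=31.648 y=44.864

eq1: (x − 1.048)² + (y + 13.476)² = 65.8776614248²
eq2: (x − 40.878)² + (y + 3.523)² = 49.2591335568²
eq3: (x − 18.678)² + (y − 5.784)² = 41.1756736826²
eq3−eq1, eq3−eq2 (x²,y² cancel):
  -35.260·x − 38.520·y = -2844.051632
  44.400·x − 18.614·y = 570.073937
det = -35.260·-18.614 − -38.520·44.400 = 2366.617640
x = (-2844.051632·-18.614 − -38.520·570.073937) / 2366.617640 = 31.647877
y = (-35.260·570.073937 − -2844.051632·44.400) / 2366.617640 = 44.863642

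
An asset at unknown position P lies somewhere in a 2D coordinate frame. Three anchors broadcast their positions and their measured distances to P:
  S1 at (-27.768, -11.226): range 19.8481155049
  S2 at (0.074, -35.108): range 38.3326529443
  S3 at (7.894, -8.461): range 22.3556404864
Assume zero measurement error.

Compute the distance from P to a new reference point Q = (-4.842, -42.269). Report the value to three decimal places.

eq1: (x + 27.768)² + (y + 11.226)² = 19.8481155049²
eq2: (x − 0.074)² + (y + 35.108)² = 38.3326529443²
eq3: (x − 7.894)² + (y + 8.461)² = 22.3556404864²
eq3−eq2, eq3−eq1 (x²,y² cancel):
  -15.640·x − 53.294·y = 129.055763
  -71.324·x − 5.530·y = 869.008115
det = -15.640·-5.530 − -53.294·-71.324 = -3714.652056
x = (129.055763·-5.530 − -53.294·869.008115) / -3714.652056 = -12.275508
y = (-15.640·869.008115 − 129.055763·-71.324) / -3714.652056 = 1.180868
|P − Q| = √((-12.275508 − -4.842)² + (1.180868 − -42.269)²) = 44.081153

44.081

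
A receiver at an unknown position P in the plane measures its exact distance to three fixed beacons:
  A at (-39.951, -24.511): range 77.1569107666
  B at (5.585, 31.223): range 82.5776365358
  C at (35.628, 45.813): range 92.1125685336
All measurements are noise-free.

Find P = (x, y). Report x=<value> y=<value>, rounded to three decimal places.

eq1: (x + 39.951)² + (y + 24.511)² = 77.1569107666²
eq2: (x − 5.585)² + (y − 31.223)² = 82.5776365358²
eq3: (x − 35.628)² + (y − 45.813)² = 92.1125685336²
eq1−eq2, eq1−eq3 (x²,y² cancel):
  91.072·x + 111.468·y = -2056.680745
  151.158·x + 140.648·y = -1360.222572
det = 91.072·140.648 − 111.468·151.158 = -4040.185288
x = (-2056.680745·140.648 − 111.468·-1360.222572) / -4040.185288 = 34.069414
y = (91.072·-1360.222572 − -2056.680745·151.158) / -4040.185288 = -46.286382

x=34.069 y=-46.286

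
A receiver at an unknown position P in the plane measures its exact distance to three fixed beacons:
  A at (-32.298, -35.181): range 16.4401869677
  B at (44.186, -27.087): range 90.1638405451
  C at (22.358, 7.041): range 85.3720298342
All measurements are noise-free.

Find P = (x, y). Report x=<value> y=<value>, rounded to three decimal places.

x=-43.759 y=-46.968

eq1: (x + 32.298)² + (y + 35.181)² = 16.4401869677²
eq2: (x − 44.186)² + (y + 27.087)² = 90.1638405451²
eq3: (x − 22.358)² + (y − 7.041)² = 85.3720298342²
eq3−eq2, eq3−eq1 (x²,y² cancel):
  43.656·x − 68.256·y = 1295.517656
  -109.312·x − 84.444·y = 8749.511450
det = 43.656·-84.444 − -68.256·-109.312 = -11147.687136
x = (1295.517656·-84.444 − -68.256·8749.511450) / -11147.687136 = -43.758670
y = (43.656·8749.511450 − 1295.517656·-109.312) / -11147.687136 = -46.967976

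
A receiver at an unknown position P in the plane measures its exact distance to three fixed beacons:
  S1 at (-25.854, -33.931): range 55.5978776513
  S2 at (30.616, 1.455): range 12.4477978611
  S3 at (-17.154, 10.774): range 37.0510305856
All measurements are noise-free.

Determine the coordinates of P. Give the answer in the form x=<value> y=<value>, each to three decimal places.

x=18.266 y=-0.099

eq1: (x + 25.854)² + (y + 33.931)² = 55.5978776513²
eq2: (x − 30.616)² + (y − 1.455)² = 12.4477978611²
eq3: (x + 17.154)² + (y − 10.774)² = 37.0510305856²
eq2−eq1, eq2−eq3 (x²,y² cancel):
  -112.940·x − 70.772·y = -2055.890732
  -95.540·x + 18.638·y = -1746.948885
det = -112.940·18.638 − -70.772·-95.540 = -8866.532600
x = (-2055.890732·18.638 − -70.772·-1746.948885) / -8866.532600 = 18.265625
y = (-112.940·-1746.948885 − -2055.890732·-95.540) / -8866.532600 = -0.099318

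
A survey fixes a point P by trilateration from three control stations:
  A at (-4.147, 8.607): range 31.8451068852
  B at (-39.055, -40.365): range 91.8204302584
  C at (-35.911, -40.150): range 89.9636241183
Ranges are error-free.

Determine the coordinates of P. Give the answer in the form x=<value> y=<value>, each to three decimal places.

x=10.937 y=36.653

eq1: (x + 4.147)² + (y − 8.607)² = 31.8451068852²
eq2: (x + 39.055)² + (y + 40.365)² = 91.8204302584²
eq3: (x + 35.911)² + (y + 40.150)² = 89.9636241183²
eq1−eq3, eq1−eq2 (x²,y² cancel):
  -63.528·x − 97.514·y = -4268.998469
  -69.816·x − 97.944·y = -4353.532388
det = -63.528·-97.944 − -97.514·-69.816 = -585.850992
x = (-4268.998469·-97.944 − -97.514·-4353.532388) / -585.850992 = 10.937203
y = (-63.528·-4353.532388 − -4268.998469·-69.816) / -585.850992 = 36.652992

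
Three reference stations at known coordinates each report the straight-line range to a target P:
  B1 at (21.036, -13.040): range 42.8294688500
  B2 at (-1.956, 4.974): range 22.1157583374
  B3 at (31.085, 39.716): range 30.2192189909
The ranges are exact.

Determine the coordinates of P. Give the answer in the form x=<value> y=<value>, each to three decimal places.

eq1: (x − 21.036)² + (y + 13.040)² = 42.8294688500²
eq2: (x + 1.956)² + (y − 4.974)² = 22.1157583374²
eq3: (x − 31.085)² + (y − 39.716)² = 30.2192189909²
eq1−eq2, eq1−eq3 (x²,y² cancel):
  -45.984·x + 36.028·y = 761.268351
  20.098·x + 105.512·y = 2852.245191
det = -45.984·105.512 − 36.028·20.098 = -5575.954552
x = (761.268351·105.512 − 36.028·2852.245191) / -5575.954552 = 4.024018
y = (-45.984·2852.245191 − 761.268351·20.098) / -5575.954552 = 26.265927

x=4.024 y=26.266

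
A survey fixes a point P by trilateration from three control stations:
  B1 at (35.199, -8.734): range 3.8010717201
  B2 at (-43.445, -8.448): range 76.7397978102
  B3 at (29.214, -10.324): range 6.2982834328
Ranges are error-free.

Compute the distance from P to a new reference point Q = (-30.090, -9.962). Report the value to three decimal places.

eq1: (x − 35.199)² + (y + 8.734)² = 3.8010717201²
eq2: (x + 43.445)² + (y + 8.448)² = 76.7397978102²
eq3: (x − 29.214)² + (y + 10.324)² = 6.2982834328²
eq2−eq1, eq2−eq3 (x²,y² cancel):
  157.288·x − 0.572·y = 5230.964050
  145.318·x − 3.752·y = 4850.534237
det = 157.288·-3.752 − -0.572·145.318 = -507.022680
x = (5230.964050·-3.752 − -0.572·4850.534237) / -507.022680 = 33.237313
y = (157.288·4850.534237 − 5230.964050·145.318) / -507.022680 = -5.478247
|P − Q| = √((33.237313 − -30.090)² + (-5.478247 − -9.962)²) = 63.485846

63.486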